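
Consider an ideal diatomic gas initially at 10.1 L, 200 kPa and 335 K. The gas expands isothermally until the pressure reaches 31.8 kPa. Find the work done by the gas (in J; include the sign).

n = P₁V₁/(RT₁) = 200×10.1/(8.314×335) = 0.725 mol.
Isothermal: T stays 335 K; PV = const ⇒ V₂ = 63.5 L, P₂ = 31.8 kPa.
W = nRT ln(V₂/V₁) = 0.725×8.314×335×ln(6.29) = 3710 J.

3710 J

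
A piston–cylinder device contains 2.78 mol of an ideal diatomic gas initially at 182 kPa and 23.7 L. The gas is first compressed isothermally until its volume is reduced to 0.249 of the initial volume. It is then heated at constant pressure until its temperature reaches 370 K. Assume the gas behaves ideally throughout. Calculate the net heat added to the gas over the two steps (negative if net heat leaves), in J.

T₁ = P₁V₁/(nR) = 182×23.7/(2.78×8.314) = 187 K.
Step 1 — Isothermal: T stays 187 K; PV = const ⇒ V₂ = 5.90 L, P₂ = 731 kPa.
ΔU = 0 (ideal gas, T constant).
W = nRT ln(V₂/V₁) = 2.78×8.314×187×ln(0.249) = -6000 J.
Q = ΔU + W = -6000 J.
State after step 1: P = 731 kPa, V = 5.90 L, T = 187 K.
Step 2 — Isobaric: P stays 731 kPa; V/T = const ⇒ T₂ = 370 K, V₂ = 11.7 L.
W = PΔV = 731×(11.7−5.90) kPa·L = 4240 J.
ΔU = nCvΔT = 2.78×20.8×(370−187) = 10600 J.
Q = ΔU + W = nCpΔT = 14800 J.
Net over both steps: W = -1760 J, Q = 8840 J, ΔU = 10600 J.

8840 J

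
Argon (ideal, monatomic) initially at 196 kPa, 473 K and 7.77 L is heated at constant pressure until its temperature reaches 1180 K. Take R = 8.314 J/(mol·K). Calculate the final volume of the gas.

Isobaric: P stays 196 kPa; V/T = const ⇒ T₂ = 1180 K, V₂ = 19.4 L.

19.4 L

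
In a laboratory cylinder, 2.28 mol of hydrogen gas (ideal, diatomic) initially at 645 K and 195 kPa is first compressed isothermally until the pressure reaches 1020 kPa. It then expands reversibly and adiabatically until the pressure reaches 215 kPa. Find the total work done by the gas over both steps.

V₁ = nRT₁/P₁ = 2.28×8.314×645/195 = 62.7 L.
Step 1 — Isothermal: T stays 645 K; PV = const ⇒ V₂ = 12.0 L, P₂ = 1020 kPa.
ΔU = 0 (ideal gas, T constant).
W = nRT ln(V₂/V₁) = 2.28×8.314×645×ln(0.191) = -20200 J.
Q = ΔU + W = -20200 J.
State after step 1: P = 1020 kPa, V = 12.0 L, T = 645 K.
Step 2 — Adiabatic: T₂/T₁ = (P₂/P₁)^((γ−1)/γ) ⇒ T₂ = 645×(0.211)^0.286 = 413 K; V₂ = 36.4 L.
ΔU = nCvΔT = 2.28×20.8×(413−645) = -11000 J.
Q = 0 for an adiabatic process, so W = −ΔU = 11000 J.
Net over both steps: W = -9250 J, Q = -20200 J, ΔU = -11000 J.

-9250 J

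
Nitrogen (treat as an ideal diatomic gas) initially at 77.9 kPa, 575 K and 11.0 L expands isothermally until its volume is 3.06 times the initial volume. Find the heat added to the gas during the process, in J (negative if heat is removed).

n = P₁V₁/(RT₁) = 77.9×11.0/(8.314×575) = 0.179 mol.
Isothermal: T stays 575 K; PV = const ⇒ V₂ = 33.7 L, P₂ = 25.5 kPa.
ΔU = 0 (ideal gas, T constant).
W = nRT ln(V₂/V₁) = 0.179×8.314×575×ln(3.06) = 958 J.
Q = ΔU + W = 958 J.

958 J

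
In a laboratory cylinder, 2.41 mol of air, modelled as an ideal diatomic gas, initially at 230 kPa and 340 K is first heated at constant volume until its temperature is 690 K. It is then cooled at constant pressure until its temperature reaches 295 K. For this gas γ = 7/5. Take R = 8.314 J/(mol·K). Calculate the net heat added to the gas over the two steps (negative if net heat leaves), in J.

V₁ = nRT₁/P₁ = 2.41×8.314×340/230 = 29.6 L.
Step 1 — Isochoric: V stays 29.6 L; P/T = const ⇒ T₂ = 690 K, P₂ = 467 kPa.
W = 0 (no volume change).
ΔU = nCvΔT = 2.41×20.8×(690−340) = 17500 J.
Q = ΔU = 17500 J.
State after step 1: P = 467 kPa, V = 29.6 L, T = 690 K.
Step 2 — Isobaric: P stays 467 kPa; V/T = const ⇒ T₂ = 295 K, V₂ = 12.7 L.
W = PΔV = 467×(12.7−29.6) kPa·L = -7910 J.
ΔU = nCvΔT = 2.41×20.8×(295−690) = -19800 J.
Q = ΔU + W = nCpΔT = -27700 J.
Net over both steps: W = -7910 J, Q = -10200 J, ΔU = -2250 J.

-10200 J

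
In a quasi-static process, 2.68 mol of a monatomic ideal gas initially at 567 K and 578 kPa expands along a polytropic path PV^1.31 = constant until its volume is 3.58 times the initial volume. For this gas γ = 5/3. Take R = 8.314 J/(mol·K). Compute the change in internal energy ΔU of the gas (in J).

-6190 J

V₁ = nRT₁/P₁ = 2.68×8.314×567/578 = 21.9 L.
Polytropic n=1.31: T₂ = T₁(V₁/V₂)^(n−1) = 567×(0.279)^0.31 = 382 K; P₂ = P₁(V₁/V₂)^n = 109 kPa.
For an ideal gas ΔU = nCvΔT with Cv = (3/2)R = 12.5 J/(mol·K).
ΔU = 2.68×12.5×(382−567) = -6190 J.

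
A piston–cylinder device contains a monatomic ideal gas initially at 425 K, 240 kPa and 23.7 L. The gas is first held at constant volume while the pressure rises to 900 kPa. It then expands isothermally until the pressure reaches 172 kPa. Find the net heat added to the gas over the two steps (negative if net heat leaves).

58800 J

n = P₁V₁/(RT₁) = 240×23.7/(8.314×425) = 1.61 mol.
Step 1 — Isochoric: V stays 23.7 L; P/T = const ⇒ T₂ = 1590 K, P₂ = 900 kPa.
W = 0 (no volume change).
ΔU = nCvΔT = 1.61×12.5×(1590−425) = 23500 J.
Q = ΔU = 23500 J.
State after step 1: P = 900 kPa, V = 23.7 L, T = 1590 K.
Step 2 — Isothermal: T stays 1590 K; PV = const ⇒ V₂ = 124 L, P₂ = 172 kPa.
ΔU = 0 (ideal gas, T constant).
W = nRT ln(V₂/V₁) = 1.61×8.314×1590×ln(5.23) = 35300 J.
Q = ΔU + W = 35300 J.
Net over both steps: W = 35300 J, Q = 58800 J, ΔU = 23500 J.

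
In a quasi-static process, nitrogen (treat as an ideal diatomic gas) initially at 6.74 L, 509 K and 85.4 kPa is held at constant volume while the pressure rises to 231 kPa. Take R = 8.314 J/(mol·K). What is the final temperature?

1380 K

Isochoric: V stays 6.74 L; P/T = const ⇒ T₂ = 1380 K, P₂ = 231 kPa.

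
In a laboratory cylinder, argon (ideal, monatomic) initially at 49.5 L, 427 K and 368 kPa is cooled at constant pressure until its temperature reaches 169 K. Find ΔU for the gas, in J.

n = P₁V₁/(RT₁) = 368×49.5/(8.314×427) = 5.13 mol.
Isobaric: P stays 368 kPa; V/T = const ⇒ T₂ = 169 K, V₂ = 19.6 L.
For an ideal gas ΔU = nCvΔT with Cv = (3/2)R = 12.5 J/(mol·K).
ΔU = 5.13×12.5×(169−427) = -16500 J.

-16500 J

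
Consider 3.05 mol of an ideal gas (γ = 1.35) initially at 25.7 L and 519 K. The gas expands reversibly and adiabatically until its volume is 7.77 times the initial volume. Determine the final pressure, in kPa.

32.2 kPa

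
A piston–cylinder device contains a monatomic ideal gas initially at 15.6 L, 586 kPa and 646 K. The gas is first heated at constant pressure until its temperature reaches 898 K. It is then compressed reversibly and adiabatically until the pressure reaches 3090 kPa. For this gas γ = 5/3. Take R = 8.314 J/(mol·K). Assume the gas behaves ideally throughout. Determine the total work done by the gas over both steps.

-14400 J

n = P₁V₁/(RT₁) = 586×15.6/(8.314×646) = 1.70 mol.
Step 1 — Isobaric: P stays 586 kPa; V/T = const ⇒ T₂ = 898 K, V₂ = 21.7 L.
W = PΔV = 586×(21.7−15.6) kPa·L = 3570 J.
ΔU = nCvΔT = 1.70×12.5×(898−646) = 5350 J.
Q = ΔU + W = nCpΔT = 8920 J.
State after step 1: P = 586 kPa, V = 21.7 L, T = 898 K.
Step 2 — Adiabatic: T₂/T₁ = (P₂/P₁)^((γ−1)/γ) ⇒ T₂ = 898×(5.27)^0.400 = 1750 K; V₂ = 8.00 L.
ΔU = nCvΔT = 1.70×12.5×(1750−898) = 18000 J.
Q = 0 for an adiabatic process, so W = −ΔU = -18000 J.
Net over both steps: W = -14400 J, Q = 8920 J, ΔU = 23400 J.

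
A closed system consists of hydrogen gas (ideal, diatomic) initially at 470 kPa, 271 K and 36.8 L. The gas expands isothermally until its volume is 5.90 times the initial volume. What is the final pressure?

79.7 kPa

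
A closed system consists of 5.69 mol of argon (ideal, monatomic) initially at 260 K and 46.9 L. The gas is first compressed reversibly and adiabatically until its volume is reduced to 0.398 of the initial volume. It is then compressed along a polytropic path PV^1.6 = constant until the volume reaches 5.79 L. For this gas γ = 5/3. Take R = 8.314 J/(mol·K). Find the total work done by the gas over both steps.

-54200 J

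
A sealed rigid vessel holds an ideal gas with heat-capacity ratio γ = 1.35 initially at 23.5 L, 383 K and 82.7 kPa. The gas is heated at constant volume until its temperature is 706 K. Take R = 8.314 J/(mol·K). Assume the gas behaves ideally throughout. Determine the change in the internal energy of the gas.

4680 J

n = P₁V₁/(RT₁) = 82.7×23.5/(8.314×383) = 0.610 mol.
Isochoric: V stays 23.5 L; P/T = const ⇒ T₂ = 706 K, P₂ = 152 kPa.
For an ideal gas ΔU = nCvΔT with Cv = R/(γ−1) = 23.8 J/(mol·K).
ΔU = 0.610×23.8×(706−383) = 4680 J.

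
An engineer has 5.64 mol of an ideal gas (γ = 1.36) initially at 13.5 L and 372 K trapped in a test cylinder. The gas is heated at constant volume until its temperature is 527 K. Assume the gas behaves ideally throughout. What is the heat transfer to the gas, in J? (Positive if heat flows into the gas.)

P₁ = nRT₁/V₁ = 5.64×8.314×372/13.5 = 1290 kPa.
Isochoric: V stays 13.5 L; P/T = const ⇒ T₂ = 527 K, P₂ = 1830 kPa.
W = 0 (no volume change).
ΔU = nCvΔT = 5.64×23.1×(527−372) = 20200 J.
Q = ΔU = 20200 J.

20200 J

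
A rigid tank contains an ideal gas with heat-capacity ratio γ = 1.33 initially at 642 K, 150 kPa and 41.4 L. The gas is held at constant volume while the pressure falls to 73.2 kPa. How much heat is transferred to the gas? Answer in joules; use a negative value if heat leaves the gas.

n = P₁V₁/(RT₁) = 150×41.4/(8.314×642) = 1.16 mol.
Isochoric: V stays 41.4 L; P/T = const ⇒ T₂ = 313 K, P₂ = 73.2 kPa.
W = 0 (no volume change).
ΔU = nCvΔT = 1.16×25.2×(313−642) = -9630 J.
Q = ΔU = -9630 J.

-9630 J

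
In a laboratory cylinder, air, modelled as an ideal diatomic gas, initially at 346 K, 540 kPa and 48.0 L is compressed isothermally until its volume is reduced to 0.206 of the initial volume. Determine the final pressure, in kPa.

2620 kPa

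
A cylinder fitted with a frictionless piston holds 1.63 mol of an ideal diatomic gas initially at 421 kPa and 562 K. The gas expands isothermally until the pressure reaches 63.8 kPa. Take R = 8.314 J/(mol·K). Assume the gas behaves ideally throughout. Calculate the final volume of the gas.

119 L

V₁ = nRT₁/P₁ = 1.63×8.314×562/421 = 18.1 L.
Isothermal: T stays 562 K; PV = const ⇒ V₂ = 119 L, P₂ = 63.8 kPa.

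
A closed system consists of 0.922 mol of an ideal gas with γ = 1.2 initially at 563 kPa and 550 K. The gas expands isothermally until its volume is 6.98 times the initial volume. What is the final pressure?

80.7 kPa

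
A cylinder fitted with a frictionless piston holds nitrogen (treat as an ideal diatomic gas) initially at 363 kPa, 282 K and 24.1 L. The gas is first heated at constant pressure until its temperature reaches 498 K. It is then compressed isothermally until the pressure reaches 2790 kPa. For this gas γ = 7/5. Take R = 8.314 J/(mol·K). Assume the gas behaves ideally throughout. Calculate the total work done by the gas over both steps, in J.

-24800 J

n = P₁V₁/(RT₁) = 363×24.1/(8.314×282) = 3.73 mol.
Step 1 — Isobaric: P stays 363 kPa; V/T = const ⇒ T₂ = 498 K, V₂ = 42.6 L.
W = PΔV = 363×(42.6−24.1) kPa·L = 6700 J.
ΔU = nCvΔT = 3.73×20.8×(498−282) = 16800 J.
Q = ΔU + W = nCpΔT = 23500 J.
State after step 1: P = 363 kPa, V = 42.6 L, T = 498 K.
Step 2 — Isothermal: T stays 498 K; PV = const ⇒ V₂ = 5.54 L, P₂ = 2790 kPa.
ΔU = 0 (ideal gas, T constant).
W = nRT ln(V₂/V₁) = 3.73×8.314×498×ln(0.130) = -31500 J.
Q = ΔU + W = -31500 J.
Net over both steps: W = -24800 J, Q = -8050 J, ΔU = 16800 J.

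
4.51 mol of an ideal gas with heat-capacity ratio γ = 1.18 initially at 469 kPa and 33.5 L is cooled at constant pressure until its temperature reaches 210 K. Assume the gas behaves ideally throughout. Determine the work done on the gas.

7840 J

T₁ = P₁V₁/(nR) = 469×33.5/(4.51×8.314) = 419 K.
Isobaric: P stays 469 kPa; V/T = const ⇒ T₂ = 210 K, V₂ = 16.8 L.
W = PΔV = 469×(16.8−33.5) kPa·L = -7840 J.
Work done on the gas = −W_by = 7840 J.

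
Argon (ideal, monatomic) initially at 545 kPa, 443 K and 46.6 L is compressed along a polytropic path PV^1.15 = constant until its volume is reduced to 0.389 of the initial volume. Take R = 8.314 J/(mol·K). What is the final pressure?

Polytropic n=1.15: T₂ = T₁(V₁/V₂)^(n−1) = 443×(2.57)^0.15 = 510 K; P₂ = P₁(V₁/V₂)^n = 1610 kPa.

1610 kPa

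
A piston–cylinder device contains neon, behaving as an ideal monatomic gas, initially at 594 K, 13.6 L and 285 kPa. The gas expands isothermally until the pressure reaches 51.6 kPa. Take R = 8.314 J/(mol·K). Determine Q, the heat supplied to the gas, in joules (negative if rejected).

6620 J

n = P₁V₁/(RT₁) = 285×13.6/(8.314×594) = 0.785 mol.
Isothermal: T stays 594 K; PV = const ⇒ V₂ = 75.1 L, P₂ = 51.6 kPa.
ΔU = 0 (ideal gas, T constant).
W = nRT ln(V₂/V₁) = 0.785×8.314×594×ln(5.52) = 6620 J.
Q = ΔU + W = 6620 J.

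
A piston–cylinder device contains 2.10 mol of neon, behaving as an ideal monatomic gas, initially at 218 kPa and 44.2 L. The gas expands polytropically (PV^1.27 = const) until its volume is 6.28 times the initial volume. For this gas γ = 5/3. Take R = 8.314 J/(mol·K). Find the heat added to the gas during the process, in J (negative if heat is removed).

T₁ = P₁V₁/(nR) = 218×44.2/(2.10×8.314) = 552 K.
Polytropic n=1.27: T₂ = T₁(V₁/V₂)^(n−1) = 552×(0.159)^0.27 = 336 K; P₂ = P₁(V₁/V₂)^n = 21.1 kPa.
W = (P₁V₁−P₂V₂)/(n−1) = (218×44.2−21.1×278)/0.27 = 14000 J.
ΔU = nCvΔT = 2.10×12.5×(336−552) = -5650 J.
Q = ΔU + W = 8300 J.

8300 J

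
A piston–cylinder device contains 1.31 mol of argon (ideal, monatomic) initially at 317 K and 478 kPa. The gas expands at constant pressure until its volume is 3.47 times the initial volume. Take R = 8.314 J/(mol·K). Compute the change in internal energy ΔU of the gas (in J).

V₁ = nRT₁/P₁ = 1.31×8.314×317/478 = 7.22 L.
Isobaric: P stays 478 kPa; V/T = const ⇒ T₂ = 1100 K, V₂ = 25.1 L.
For an ideal gas ΔU = nCvΔT with Cv = (3/2)R = 12.5 J/(mol·K).
ΔU = 1.31×12.5×(1100−317) = 12800 J.

12800 J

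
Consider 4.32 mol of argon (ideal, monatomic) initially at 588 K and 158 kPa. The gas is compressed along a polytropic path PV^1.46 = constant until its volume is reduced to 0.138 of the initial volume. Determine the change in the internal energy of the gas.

V₁ = nRT₁/P₁ = 4.32×8.314×588/158 = 134 L.
Polytropic n=1.46: T₂ = T₁(V₁/V₂)^(n−1) = 588×(7.25)^0.46 = 1460 K; P₂ = P₁(V₁/V₂)^n = 2850 kPa.
For an ideal gas ΔU = nCvΔT with Cv = (3/2)R = 12.5 J/(mol·K).
ΔU = 4.32×12.5×(1460−588) = 47100 J.

47100 J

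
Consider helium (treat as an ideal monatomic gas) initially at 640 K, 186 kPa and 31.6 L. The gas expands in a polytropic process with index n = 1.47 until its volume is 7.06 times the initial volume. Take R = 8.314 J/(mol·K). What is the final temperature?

Polytropic n=1.47: T₂ = T₁(V₁/V₂)^(n−1) = 640×(0.142)^0.47 = 255 K; P₂ = P₁(V₁/V₂)^n = 10.5 kPa.

255 K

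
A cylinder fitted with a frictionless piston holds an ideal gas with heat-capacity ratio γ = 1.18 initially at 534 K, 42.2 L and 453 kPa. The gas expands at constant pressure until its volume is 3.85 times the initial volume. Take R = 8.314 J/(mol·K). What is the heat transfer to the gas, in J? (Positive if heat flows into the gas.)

n = P₁V₁/(RT₁) = 453×42.2/(8.314×534) = 4.31 mol.
Isobaric: P stays 453 kPa; V/T = const ⇒ T₂ = 2060 K, V₂ = 162 L.
W = PΔV = 453×(162−42.2) kPa·L = 54500 J.
ΔU = nCvΔT = 4.31×46.2×(2060−534) = 303000 J.
Q = ΔU + W = nCpΔT = 357000 J.

357000 J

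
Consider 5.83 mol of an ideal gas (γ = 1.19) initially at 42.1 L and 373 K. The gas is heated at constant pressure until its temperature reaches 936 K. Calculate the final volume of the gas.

P₁ = nRT₁/V₁ = 5.83×8.314×373/42.1 = 429 kPa.
Isobaric: P stays 429 kPa; V/T = const ⇒ T₂ = 936 K, V₂ = 106 L.

106 L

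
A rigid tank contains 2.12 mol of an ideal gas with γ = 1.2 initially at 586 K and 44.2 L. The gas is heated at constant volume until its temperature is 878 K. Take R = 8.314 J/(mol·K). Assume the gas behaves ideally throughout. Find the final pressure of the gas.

350 kPa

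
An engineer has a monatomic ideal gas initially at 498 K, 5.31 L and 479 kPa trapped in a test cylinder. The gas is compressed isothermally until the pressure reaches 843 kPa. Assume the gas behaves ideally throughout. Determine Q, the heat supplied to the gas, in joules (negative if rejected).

-1440 J

n = P₁V₁/(RT₁) = 479×5.31/(8.314×498) = 0.614 mol.
Isothermal: T stays 498 K; PV = const ⇒ V₂ = 3.02 L, P₂ = 843 kPa.
ΔU = 0 (ideal gas, T constant).
W = nRT ln(V₂/V₁) = 0.614×8.314×498×ln(0.568) = -1440 J.
Q = ΔU + W = -1440 J.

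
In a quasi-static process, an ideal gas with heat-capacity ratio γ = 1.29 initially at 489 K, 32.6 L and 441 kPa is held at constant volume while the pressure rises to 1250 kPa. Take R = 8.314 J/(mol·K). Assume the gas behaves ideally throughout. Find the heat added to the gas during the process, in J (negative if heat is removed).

90900 J

n = P₁V₁/(RT₁) = 441×32.6/(8.314×489) = 3.54 mol.
Isochoric: V stays 32.6 L; P/T = const ⇒ T₂ = 1390 K, P₂ = 1250 kPa.
W = 0 (no volume change).
ΔU = nCvΔT = 3.54×28.7×(1390−489) = 90900 J.
Q = ΔU = 90900 J.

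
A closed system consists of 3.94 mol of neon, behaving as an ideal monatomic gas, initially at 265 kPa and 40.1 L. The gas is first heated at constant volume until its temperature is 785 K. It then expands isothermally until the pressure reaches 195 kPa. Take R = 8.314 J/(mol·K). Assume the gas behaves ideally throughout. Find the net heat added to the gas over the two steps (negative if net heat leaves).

53200 J

T₁ = P₁V₁/(nR) = 265×40.1/(3.94×8.314) = 324 K.
Step 1 — Isochoric: V stays 40.1 L; P/T = const ⇒ T₂ = 785 K, P₂ = 641 kPa.
W = 0 (no volume change).
ΔU = nCvΔT = 3.94×12.5×(785−324) = 22600 J.
Q = ΔU = 22600 J.
State after step 1: P = 641 kPa, V = 40.1 L, T = 785 K.
Step 2 — Isothermal: T stays 785 K; PV = const ⇒ V₂ = 132 L, P₂ = 195 kPa.
ΔU = 0 (ideal gas, T constant).
W = nRT ln(V₂/V₁) = 3.94×8.314×785×ln(3.29) = 30600 J.
Q = ΔU + W = 30600 J.
Net over both steps: W = 30600 J, Q = 53200 J, ΔU = 22600 J.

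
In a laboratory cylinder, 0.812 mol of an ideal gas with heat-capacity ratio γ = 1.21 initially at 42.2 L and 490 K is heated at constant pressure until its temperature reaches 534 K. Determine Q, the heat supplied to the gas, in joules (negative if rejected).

1710 J

P₁ = nRT₁/V₁ = 0.812×8.314×490/42.2 = 78.4 kPa.
Isobaric: P stays 78.4 kPa; V/T = const ⇒ T₂ = 534 K, V₂ = 46.0 L.
W = PΔV = 78.4×(46.0−42.2) kPa·L = 297 J.
ΔU = nCvΔT = 0.812×39.6×(534−490) = 1410 J.
Q = ΔU + W = nCpΔT = 1710 J.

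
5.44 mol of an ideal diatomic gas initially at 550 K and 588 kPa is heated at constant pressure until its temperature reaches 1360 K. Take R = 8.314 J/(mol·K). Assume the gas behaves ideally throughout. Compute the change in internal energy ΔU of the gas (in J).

V₁ = nRT₁/P₁ = 5.44×8.314×550/588 = 42.3 L.
Isobaric: P stays 588 kPa; V/T = const ⇒ T₂ = 1360 K, V₂ = 105 L.
For an ideal gas ΔU = nCvΔT with Cv = (5/2)R = 20.8 J/(mol·K).
ΔU = 5.44×20.8×(1360−550) = 91600 J.

91600 J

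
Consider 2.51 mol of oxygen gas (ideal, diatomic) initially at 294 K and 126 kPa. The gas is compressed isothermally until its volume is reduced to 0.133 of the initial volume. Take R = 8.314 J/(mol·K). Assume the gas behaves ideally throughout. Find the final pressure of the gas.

947 kPa

V₁ = nRT₁/P₁ = 2.51×8.314×294/126 = 48.7 L.
Isothermal: T stays 294 K; PV = const ⇒ V₂ = 6.48 L, P₂ = 947 kPa.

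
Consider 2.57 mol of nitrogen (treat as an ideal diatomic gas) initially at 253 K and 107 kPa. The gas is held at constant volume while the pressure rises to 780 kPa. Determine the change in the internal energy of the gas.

85000 J

V₁ = nRT₁/P₁ = 2.57×8.314×253/107 = 50.5 L.
Isochoric: V stays 50.5 L; P/T = const ⇒ T₂ = 1840 K, P₂ = 780 kPa.
For an ideal gas ΔU = nCvΔT with Cv = (5/2)R = 20.8 J/(mol·K).
ΔU = 2.57×20.8×(1840−253) = 85000 J.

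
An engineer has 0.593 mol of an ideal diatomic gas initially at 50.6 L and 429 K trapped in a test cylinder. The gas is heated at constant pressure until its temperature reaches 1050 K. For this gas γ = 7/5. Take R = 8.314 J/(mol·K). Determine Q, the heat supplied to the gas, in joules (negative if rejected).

10700 J

P₁ = nRT₁/V₁ = 0.593×8.314×429/50.6 = 41.8 kPa.
Isobaric: P stays 41.8 kPa; V/T = const ⇒ T₂ = 1050 K, V₂ = 124 L.
W = PΔV = 41.8×(124−50.6) kPa·L = 3060 J.
ΔU = nCvΔT = 0.593×20.8×(1050−429) = 7650 J.
Q = ΔU + W = nCpΔT = 10700 J.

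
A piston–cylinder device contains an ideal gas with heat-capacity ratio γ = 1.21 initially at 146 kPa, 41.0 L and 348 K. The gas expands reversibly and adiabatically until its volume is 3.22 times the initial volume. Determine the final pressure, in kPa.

Adiabatic: TV^(γ−1) = const ⇒ T₂ = 348×(0.311)^0.210 = 272 K; PV^γ = const ⇒ P₂ = 35.5 kPa.

35.5 kPa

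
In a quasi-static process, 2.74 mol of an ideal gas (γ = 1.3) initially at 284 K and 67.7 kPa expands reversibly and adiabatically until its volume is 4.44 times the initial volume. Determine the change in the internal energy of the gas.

V₁ = nRT₁/P₁ = 2.74×8.314×284/67.7 = 95.6 L.
Adiabatic: TV^(γ−1) = const ⇒ T₂ = 284×(0.225)^0.300 = 182 K; PV^γ = const ⇒ P₂ = 9.75 kPa.
For an ideal gas ΔU = nCvΔT with Cv = R/(γ−1) = 27.7 J/(mol·K).
ΔU = 2.74×27.7×(182−284) = -7780 J.

-7780 J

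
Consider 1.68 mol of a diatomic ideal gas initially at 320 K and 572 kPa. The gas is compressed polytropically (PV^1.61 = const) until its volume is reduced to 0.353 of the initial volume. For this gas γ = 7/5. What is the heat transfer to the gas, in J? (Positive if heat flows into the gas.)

3410 J

V₁ = nRT₁/P₁ = 1.68×8.314×320/572 = 7.81 L.
Polytropic n=1.61: T₂ = T₁(V₁/V₂)^(n−1) = 320×(2.83)^0.61 = 604 K; P₂ = P₁(V₁/V₂)^n = 3060 kPa.
W = (P₁V₁−P₂V₂)/(n−1) = (572×7.81−3060×2.76)/0.61 = -6500 J.
ΔU = nCvΔT = 1.68×20.8×(604−320) = 9920 J.
Q = ΔU + W = 3410 J.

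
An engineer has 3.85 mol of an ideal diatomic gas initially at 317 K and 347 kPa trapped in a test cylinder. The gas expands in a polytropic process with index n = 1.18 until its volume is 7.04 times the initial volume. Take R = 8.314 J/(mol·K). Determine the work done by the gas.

16700 J

V₁ = nRT₁/P₁ = 3.85×8.314×317/347 = 29.2 L.
Polytropic n=1.18: T₂ = T₁(V₁/V₂)^(n−1) = 317×(0.142)^0.18 = 223 K; P₂ = P₁(V₁/V₂)^n = 34.7 kPa.
W = (P₁V₁−P₂V₂)/(n−1) = (347×29.2−34.7×206)/0.18 = 16700 J.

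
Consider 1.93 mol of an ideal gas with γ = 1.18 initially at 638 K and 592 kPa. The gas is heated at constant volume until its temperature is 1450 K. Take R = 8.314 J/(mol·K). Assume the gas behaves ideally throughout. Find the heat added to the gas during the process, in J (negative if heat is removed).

72400 J

V₁ = nRT₁/P₁ = 1.93×8.314×638/592 = 17.3 L.
Isochoric: V stays 17.3 L; P/T = const ⇒ T₂ = 1450 K, P₂ = 1350 kPa.
W = 0 (no volume change).
ΔU = nCvΔT = 1.93×46.2×(1450−638) = 72400 J.
Q = ΔU = 72400 J.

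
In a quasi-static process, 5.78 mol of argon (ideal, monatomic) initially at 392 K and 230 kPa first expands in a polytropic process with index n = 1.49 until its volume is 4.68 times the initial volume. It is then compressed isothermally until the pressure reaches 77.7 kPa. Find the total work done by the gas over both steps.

9660 J

V₁ = nRT₁/P₁ = 5.78×8.314×392/230 = 81.9 L.
Step 1 — Polytropic n=1.49: T₂ = T₁(V₁/V₂)^(n−1) = 392×(0.214)^0.49 = 184 K; P₂ = P₁(V₁/V₂)^n = 23.1 kPa.
W = (P₁V₁−P₂V₂)/(n−1) = (230×81.9−23.1×383)/0.49 = 20400 J.
ΔU = nCvΔT = 5.78×12.5×(184−392) = -15000 J.
Q = ΔU + W = 5410 J.
State after step 1: P = 23.1 kPa, V = 383 L, T = 184 K.
Step 2 — Isothermal: T stays 184 K; PV = const ⇒ V₂ = 114 L, P₂ = 77.7 kPa.
ΔU = 0 (ideal gas, T constant).
W = nRT ln(V₂/V₁) = 5.78×8.314×184×ln(0.297) = -10700 J.
Q = ΔU + W = -10700 J.
Net over both steps: W = 9660 J, Q = -5330 J, ΔU = -15000 J.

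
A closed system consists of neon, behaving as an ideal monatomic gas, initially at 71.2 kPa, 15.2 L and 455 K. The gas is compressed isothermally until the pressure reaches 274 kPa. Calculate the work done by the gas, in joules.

-1460 J

n = P₁V₁/(RT₁) = 71.2×15.2/(8.314×455) = 0.286 mol.
Isothermal: T stays 455 K; PV = const ⇒ V₂ = 3.95 L, P₂ = 274 kPa.
W = nRT ln(V₂/V₁) = 0.286×8.314×455×ln(0.260) = -1460 J.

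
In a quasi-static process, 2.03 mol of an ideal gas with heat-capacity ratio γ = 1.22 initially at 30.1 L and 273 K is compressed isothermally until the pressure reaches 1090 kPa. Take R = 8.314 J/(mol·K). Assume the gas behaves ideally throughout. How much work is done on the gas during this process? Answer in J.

9040 J

P₁ = nRT₁/V₁ = 2.03×8.314×273/30.1 = 153 kPa.
Isothermal: T stays 273 K; PV = const ⇒ V₂ = 4.23 L, P₂ = 1090 kPa.
W = nRT ln(V₂/V₁) = 2.03×8.314×273×ln(0.140) = -9040 J.
Work done on the gas = −W_by = 9040 J.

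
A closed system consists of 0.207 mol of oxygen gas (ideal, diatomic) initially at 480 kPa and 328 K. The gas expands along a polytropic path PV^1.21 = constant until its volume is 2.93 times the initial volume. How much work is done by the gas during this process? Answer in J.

V₁ = nRT₁/P₁ = 0.207×8.314×328/480 = 1.18 L.
Polytropic n=1.21: T₂ = T₁(V₁/V₂)^(n−1) = 328×(0.341)^0.21 = 262 K; P₂ = P₁(V₁/V₂)^n = 131 kPa.
W = (P₁V₁−P₂V₂)/(n−1) = (480×1.18−131×3.45)/0.21 = 543 J.

543 J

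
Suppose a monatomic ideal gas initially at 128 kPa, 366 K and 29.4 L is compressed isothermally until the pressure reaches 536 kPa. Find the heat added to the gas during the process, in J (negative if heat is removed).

-5390 J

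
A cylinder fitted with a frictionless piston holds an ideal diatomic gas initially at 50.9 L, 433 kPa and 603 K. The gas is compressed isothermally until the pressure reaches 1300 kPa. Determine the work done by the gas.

-24200 J

n = P₁V₁/(RT₁) = 433×50.9/(8.314×603) = 4.40 mol.
Isothermal: T stays 603 K; PV = const ⇒ V₂ = 17.0 L, P₂ = 1300 kPa.
W = nRT ln(V₂/V₁) = 4.40×8.314×603×ln(0.333) = -24200 J.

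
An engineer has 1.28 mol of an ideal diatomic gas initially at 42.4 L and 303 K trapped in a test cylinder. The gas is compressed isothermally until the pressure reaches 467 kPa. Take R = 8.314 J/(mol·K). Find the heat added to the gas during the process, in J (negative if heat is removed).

P₁ = nRT₁/V₁ = 1.28×8.314×303/42.4 = 76.0 kPa.
Isothermal: T stays 303 K; PV = const ⇒ V₂ = 6.90 L, P₂ = 467 kPa.
ΔU = 0 (ideal gas, T constant).
W = nRT ln(V₂/V₁) = 1.28×8.314×303×ln(0.163) = -5850 J.
Q = ΔU + W = -5850 J.

-5850 J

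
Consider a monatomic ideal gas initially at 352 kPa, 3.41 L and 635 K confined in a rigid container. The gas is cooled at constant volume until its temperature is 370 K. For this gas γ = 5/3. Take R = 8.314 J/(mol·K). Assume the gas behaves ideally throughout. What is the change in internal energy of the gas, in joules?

-751 J

n = P₁V₁/(RT₁) = 352×3.41/(8.314×635) = 0.227 mol.
Isochoric: V stays 3.41 L; P/T = const ⇒ T₂ = 370 K, P₂ = 205 kPa.
For an ideal gas ΔU = nCvΔT with Cv = (3/2)R = 12.5 J/(mol·K).
ΔU = 0.227×12.5×(370−635) = -751 J.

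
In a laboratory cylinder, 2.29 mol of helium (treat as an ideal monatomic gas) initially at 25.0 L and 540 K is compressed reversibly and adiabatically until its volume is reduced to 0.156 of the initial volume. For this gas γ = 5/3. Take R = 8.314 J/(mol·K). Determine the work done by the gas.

P₁ = nRT₁/V₁ = 2.29×8.314×540/25.0 = 411 kPa.
Adiabatic: TV^(γ−1) = const ⇒ T₂ = 540×(6.41)^0.667 = 1860 K; PV^γ = const ⇒ P₂ = 9100 kPa.
ΔU = nCvΔT = 2.29×12.5×(1860−540) = 37800 J.
Q = 0 for an adiabatic process, so W = −ΔU = -37800 J.

-37800 J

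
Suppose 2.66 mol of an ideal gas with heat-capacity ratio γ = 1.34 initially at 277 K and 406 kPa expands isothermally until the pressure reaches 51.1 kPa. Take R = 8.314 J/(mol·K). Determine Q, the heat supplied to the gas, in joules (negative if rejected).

V₁ = nRT₁/P₁ = 2.66×8.314×277/406 = 15.1 L.
Isothermal: T stays 277 K; PV = const ⇒ V₂ = 120 L, P₂ = 51.1 kPa.
ΔU = 0 (ideal gas, T constant).
W = nRT ln(V₂/V₁) = 2.66×8.314×277×ln(7.95) = 12700 J.
Q = ΔU + W = 12700 J.

12700 J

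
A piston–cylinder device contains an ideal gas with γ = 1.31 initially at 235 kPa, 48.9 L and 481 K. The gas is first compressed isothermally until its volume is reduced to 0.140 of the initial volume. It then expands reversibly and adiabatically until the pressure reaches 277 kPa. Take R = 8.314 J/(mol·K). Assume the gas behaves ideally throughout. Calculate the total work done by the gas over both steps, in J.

n = P₁V₁/(RT₁) = 235×48.9/(8.314×481) = 2.87 mol.
Step 1 — Isothermal: T stays 481 K; PV = const ⇒ V₂ = 6.85 L, P₂ = 1680 kPa.
ΔU = 0 (ideal gas, T constant).
W = nRT ln(V₂/V₁) = 2.87×8.314×481×ln(0.140) = -22600 J.
Q = ΔU + W = -22600 J.
State after step 1: P = 1680 kPa, V = 6.85 L, T = 481 K.
Step 2 — Adiabatic: T₂/T₁ = (P₂/P₁)^((γ−1)/γ) ⇒ T₂ = 481×(0.165)^0.237 = 314 K; V₂ = 27.1 L.
ΔU = nCvΔT = 2.87×26.8×(314−481) = -12900 J.
Q = 0 for an adiabatic process, so W = −ΔU = 12900 J.
Net over both steps: W = -9730 J, Q = -22600 J, ΔU = -12900 J.

-9730 J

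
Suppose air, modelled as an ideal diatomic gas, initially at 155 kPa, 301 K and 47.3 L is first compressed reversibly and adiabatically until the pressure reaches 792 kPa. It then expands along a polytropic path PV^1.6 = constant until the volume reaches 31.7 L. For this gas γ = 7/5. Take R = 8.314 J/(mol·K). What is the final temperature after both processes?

303 K

n = P₁V₁/(RT₁) = 155×47.3/(8.314×301) = 2.93 mol.
Step 1 — Adiabatic: T₂/T₁ = (P₂/P₁)^((γ−1)/γ) ⇒ T₂ = 301×(5.11)^0.286 = 480 K; V₂ = 14.8 L.
ΔU = nCvΔT = 2.93×20.8×(480−301) = 10900 J.
Q = 0 for an adiabatic process, so W = −ΔU = -10900 J.
State after step 1: P = 792 kPa, V = 14.8 L, T = 480 K.
Step 2 — Polytropic n=1.6: T₂ = T₁(V₁/V₂)^(n−1) = 480×(0.465)^0.60 = 303 K; P₂ = P₁(V₁/V₂)^n = 233 kPa.
W = (P₁V₁−P₂V₂)/(n−1) = (792×14.8−233×31.7)/0.60 = 7170 J.
ΔU = nCvΔT = 2.93×20.8×(303−480) = -10800 J.
Q = ΔU + W = -3580 J.
Net over both steps: W = -3710 J, Q = -3580 J, ΔU = 131 J.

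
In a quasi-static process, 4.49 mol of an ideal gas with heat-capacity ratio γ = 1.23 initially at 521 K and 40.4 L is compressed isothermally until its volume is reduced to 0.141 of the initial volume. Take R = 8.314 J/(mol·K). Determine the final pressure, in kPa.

3410 kPa

P₁ = nRT₁/V₁ = 4.49×8.314×521/40.4 = 481 kPa.
Isothermal: T stays 521 K; PV = const ⇒ V₂ = 5.70 L, P₂ = 3410 kPa.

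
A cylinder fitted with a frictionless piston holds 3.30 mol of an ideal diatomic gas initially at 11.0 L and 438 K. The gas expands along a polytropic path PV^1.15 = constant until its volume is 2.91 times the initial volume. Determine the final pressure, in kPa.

320 kPa

P₁ = nRT₁/V₁ = 3.30×8.314×438/11.0 = 1090 kPa.
Polytropic n=1.15: T₂ = T₁(V₁/V₂)^(n−1) = 438×(0.344)^0.15 = 373 K; P₂ = P₁(V₁/V₂)^n = 320 kPa.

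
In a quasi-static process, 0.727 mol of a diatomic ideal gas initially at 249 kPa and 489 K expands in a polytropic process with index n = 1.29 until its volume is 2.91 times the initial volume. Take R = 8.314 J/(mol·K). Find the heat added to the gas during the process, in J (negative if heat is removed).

V₁ = nRT₁/P₁ = 0.727×8.314×489/249 = 11.9 L.
Polytropic n=1.29: T₂ = T₁(V₁/V₂)^(n−1) = 489×(0.344)^0.29 = 359 K; P₂ = P₁(V₁/V₂)^n = 62.8 kPa.
W = (P₁V₁−P₂V₂)/(n−1) = (249×11.9−62.8×34.5)/0.29 = 2710 J.
ΔU = nCvΔT = 0.727×20.8×(359−489) = -1970 J.
Q = ΔU + W = 747 J.

747 J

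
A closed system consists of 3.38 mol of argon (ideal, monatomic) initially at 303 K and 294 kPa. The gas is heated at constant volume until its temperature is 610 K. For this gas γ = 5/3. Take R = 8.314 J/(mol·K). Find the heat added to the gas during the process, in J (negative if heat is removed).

V₁ = nRT₁/P₁ = 3.38×8.314×303/294 = 29.0 L.
Isochoric: V stays 29.0 L; P/T = const ⇒ T₂ = 610 K, P₂ = 592 kPa.
W = 0 (no volume change).
ΔU = nCvΔT = 3.38×12.5×(610−303) = 12900 J.
Q = ΔU = 12900 J.

12900 J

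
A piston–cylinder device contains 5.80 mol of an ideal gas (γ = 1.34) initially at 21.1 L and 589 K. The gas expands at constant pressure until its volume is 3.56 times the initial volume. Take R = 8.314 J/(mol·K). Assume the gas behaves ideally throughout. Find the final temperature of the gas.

2100 K

P₁ = nRT₁/V₁ = 5.80×8.314×589/21.1 = 1350 kPa.
Isobaric: P stays 1350 kPa; V/T = const ⇒ T₂ = 2100 K, V₂ = 75.1 L.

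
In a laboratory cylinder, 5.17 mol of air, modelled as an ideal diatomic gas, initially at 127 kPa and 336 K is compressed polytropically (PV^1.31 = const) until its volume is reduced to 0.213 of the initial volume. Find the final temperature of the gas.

543 K

V₁ = nRT₁/P₁ = 5.17×8.314×336/127 = 114 L.
Polytropic n=1.31: T₂ = T₁(V₁/V₂)^(n−1) = 336×(4.69)^0.31 = 543 K; P₂ = P₁(V₁/V₂)^n = 963 kPa.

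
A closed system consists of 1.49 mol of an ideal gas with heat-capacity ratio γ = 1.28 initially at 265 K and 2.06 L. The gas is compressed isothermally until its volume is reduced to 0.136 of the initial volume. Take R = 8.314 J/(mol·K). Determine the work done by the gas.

-6550 J

P₁ = nRT₁/V₁ = 1.49×8.314×265/2.06 = 1590 kPa.
Isothermal: T stays 265 K; PV = const ⇒ V₂ = 0.280 L, P₂ = 11700 kPa.
W = nRT ln(V₂/V₁) = 1.49×8.314×265×ln(0.136) = -6550 J.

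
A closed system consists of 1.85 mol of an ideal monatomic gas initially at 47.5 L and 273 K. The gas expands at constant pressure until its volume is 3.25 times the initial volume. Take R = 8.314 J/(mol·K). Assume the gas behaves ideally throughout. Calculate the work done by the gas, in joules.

P₁ = nRT₁/V₁ = 1.85×8.314×273/47.5 = 88.4 kPa.
Isobaric: P stays 88.4 kPa; V/T = const ⇒ T₂ = 887 K, V₂ = 154 L.
W = PΔV = 88.4×(154−47.5) kPa·L = 9450 J.

9450 J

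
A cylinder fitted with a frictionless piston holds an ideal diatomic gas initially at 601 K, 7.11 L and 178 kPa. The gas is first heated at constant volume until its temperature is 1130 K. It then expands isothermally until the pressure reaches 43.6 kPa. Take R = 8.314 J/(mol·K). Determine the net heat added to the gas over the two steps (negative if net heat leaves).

n = P₁V₁/(RT₁) = 178×7.11/(8.314×601) = 0.253 mol.
Step 1 — Isochoric: V stays 7.11 L; P/T = const ⇒ T₂ = 1130 K, P₂ = 335 kPa.
W = 0 (no volume change).
ΔU = nCvΔT = 0.253×20.8×(1130−601) = 2780 J.
Q = ΔU = 2780 J.
State after step 1: P = 335 kPa, V = 7.11 L, T = 1130 K.
Step 2 — Isothermal: T stays 1130 K; PV = const ⇒ V₂ = 54.6 L, P₂ = 43.6 kPa.
ΔU = 0 (ideal gas, T constant).
W = nRT ln(V₂/V₁) = 0.253×8.314×1130×ln(7.68) = 4850 J.
Q = ΔU + W = 4850 J.
Net over both steps: W = 4850 J, Q = 7630 J, ΔU = 2780 J.

7630 J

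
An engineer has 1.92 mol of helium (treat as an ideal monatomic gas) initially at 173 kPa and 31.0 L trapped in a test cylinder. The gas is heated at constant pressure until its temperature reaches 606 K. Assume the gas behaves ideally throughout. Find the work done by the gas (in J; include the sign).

T₁ = P₁V₁/(nR) = 173×31.0/(1.92×8.314) = 336 K.
Isobaric: P stays 173 kPa; V/T = const ⇒ T₂ = 606 K, V₂ = 55.9 L.
W = PΔV = 173×(55.9−31.0) kPa·L = 4310 J.

4310 J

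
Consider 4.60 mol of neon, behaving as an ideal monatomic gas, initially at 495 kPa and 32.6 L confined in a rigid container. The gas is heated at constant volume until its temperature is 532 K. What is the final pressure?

624 kPa

T₁ = P₁V₁/(nR) = 495×32.6/(4.60×8.314) = 422 K.
Isochoric: V stays 32.6 L; P/T = const ⇒ T₂ = 532 K, P₂ = 624 kPa.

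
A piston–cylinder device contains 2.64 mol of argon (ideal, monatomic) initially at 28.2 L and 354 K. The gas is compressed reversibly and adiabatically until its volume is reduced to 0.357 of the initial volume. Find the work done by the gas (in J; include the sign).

-11500 J

P₁ = nRT₁/V₁ = 2.64×8.314×354/28.2 = 276 kPa.
Adiabatic: TV^(γ−1) = const ⇒ T₂ = 354×(2.80)^0.667 = 703 K; PV^γ = const ⇒ P₂ = 1530 kPa.
ΔU = nCvΔT = 2.64×12.5×(703−354) = 11500 J.
Q = 0 for an adiabatic process, so W = −ΔU = -11500 J.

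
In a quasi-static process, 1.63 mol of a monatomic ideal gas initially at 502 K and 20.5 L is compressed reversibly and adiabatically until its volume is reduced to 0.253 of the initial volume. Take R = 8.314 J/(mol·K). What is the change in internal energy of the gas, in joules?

15300 J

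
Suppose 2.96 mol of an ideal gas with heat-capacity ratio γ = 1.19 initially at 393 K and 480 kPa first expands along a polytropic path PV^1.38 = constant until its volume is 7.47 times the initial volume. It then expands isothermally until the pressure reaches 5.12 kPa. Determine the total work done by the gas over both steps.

V₁ = nRT₁/P₁ = 2.96×8.314×393/480 = 20.1 L.
Step 1 — Polytropic n=1.38: T₂ = T₁(V₁/V₂)^(n−1) = 393×(0.134)^0.38 = 183 K; P₂ = P₁(V₁/V₂)^n = 29.9 kPa.
W = (P₁V₁−P₂V₂)/(n−1) = (480×20.1−29.9×151)/0.38 = 13600 J.
ΔU = nCvΔT = 2.96×43.8×(183−393) = -27200 J.
Q = ΔU + W = -13600 J.
State after step 1: P = 29.9 kPa, V = 151 L, T = 183 K.
Step 2 — Isothermal: T stays 183 K; PV = const ⇒ V₂ = 880 L, P₂ = 5.12 kPa.
ΔU = 0 (ideal gas, T constant).
W = nRT ln(V₂/V₁) = 2.96×8.314×183×ln(5.85) = 7950 J.
Q = ΔU + W = 7950 J.
Net over both steps: W = 21600 J, Q = -5640 J, ΔU = -27200 J.

21600 J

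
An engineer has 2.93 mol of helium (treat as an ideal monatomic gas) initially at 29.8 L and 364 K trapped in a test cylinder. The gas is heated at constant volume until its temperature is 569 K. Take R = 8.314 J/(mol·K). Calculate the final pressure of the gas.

P₁ = nRT₁/V₁ = 2.93×8.314×364/29.8 = 298 kPa.
Isochoric: V stays 29.8 L; P/T = const ⇒ T₂ = 569 K, P₂ = 465 kPa.

465 kPa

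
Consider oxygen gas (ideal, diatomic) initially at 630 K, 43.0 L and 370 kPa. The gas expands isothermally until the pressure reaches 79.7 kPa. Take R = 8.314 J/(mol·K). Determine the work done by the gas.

n = P₁V₁/(RT₁) = 370×43.0/(8.314×630) = 3.04 mol.
Isothermal: T stays 630 K; PV = const ⇒ V₂ = 200 L, P₂ = 79.7 kPa.
W = nRT ln(V₂/V₁) = 3.04×8.314×630×ln(4.64) = 24400 J.

24400 J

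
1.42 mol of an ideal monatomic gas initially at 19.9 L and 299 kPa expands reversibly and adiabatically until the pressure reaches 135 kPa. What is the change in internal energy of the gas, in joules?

-2430 J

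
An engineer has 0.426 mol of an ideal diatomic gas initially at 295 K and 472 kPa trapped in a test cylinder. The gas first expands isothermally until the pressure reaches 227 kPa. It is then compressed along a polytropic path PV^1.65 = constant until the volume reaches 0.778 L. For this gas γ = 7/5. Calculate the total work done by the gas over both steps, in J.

V₁ = nRT₁/P₁ = 0.426×8.314×295/472 = 2.21 L.
Step 1 — Isothermal: T stays 295 K; PV = const ⇒ V₂ = 4.60 L, P₂ = 227 kPa.
ΔU = 0 (ideal gas, T constant).
W = nRT ln(V₂/V₁) = 0.426×8.314×295×ln(2.08) = 765 J.
Q = ΔU + W = 765 J.
State after step 1: P = 227 kPa, V = 4.60 L, T = 295 K.
Step 2 — Polytropic n=1.65: T₂ = T₁(V₁/V₂)^(n−1) = 295×(5.92)^0.65 = 937 K; P₂ = P₁(V₁/V₂)^n = 4260 kPa.
W = (P₁V₁−P₂V₂)/(n−1) = (227×4.60−4260×0.778)/0.65 = -3500 J.
ΔU = nCvΔT = 0.426×20.8×(937−295) = 5680 J.
Q = ΔU + W = 2190 J.
Net over both steps: W = -2730 J, Q = 2950 J, ΔU = 5680 J.

-2730 J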